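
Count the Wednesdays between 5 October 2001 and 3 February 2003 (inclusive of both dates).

5 October 2001 is a Friday.
From 5 October 2001 to 3 February 2003 is 487 days inclusive.
487 = 7 × 69 + 4, so there are 69 full weeks plus 4 extra days.
Each full week contributes one Wednesday: 69 so far.
The 4 extra days are Friday, Saturday, Sunday, Monday — none qualify.
Total: 69 + 0 = 69.

69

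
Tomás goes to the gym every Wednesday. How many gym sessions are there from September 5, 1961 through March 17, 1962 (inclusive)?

28 Wednesdays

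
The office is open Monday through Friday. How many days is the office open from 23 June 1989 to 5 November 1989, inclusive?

96 weekdays

23 June 1989 is a Friday.
From 23 June 1989 to 5 November 1989 is 136 days inclusive.
136 = 7 × 19 + 3, so there are 19 full weeks plus 3 extra days.
Each full week contributes 5 weekdays (Mon–Fri): 19 × 5 = 95.
The 3 extra days are Fri, Sat, Sun — 1 of them qualifies.
Total: 95 + 1 = 96.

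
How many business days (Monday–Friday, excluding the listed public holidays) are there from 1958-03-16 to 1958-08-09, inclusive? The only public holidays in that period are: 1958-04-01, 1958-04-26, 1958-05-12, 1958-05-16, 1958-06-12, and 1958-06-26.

100 business days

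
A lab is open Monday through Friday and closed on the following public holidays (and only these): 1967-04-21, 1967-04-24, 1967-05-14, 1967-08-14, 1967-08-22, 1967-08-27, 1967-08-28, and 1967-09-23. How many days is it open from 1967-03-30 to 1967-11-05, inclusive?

152 business days

1967-03-30 is a Thursday.
From 1967-03-30 to 1967-11-05 is 221 days inclusive.
221 = 7 × 31 + 4, so there are 31 full weeks plus 4 extra days.
Each full week contributes 5 weekdays (Mon–Fri): 31 × 5 = 155.
The 4 extra days are Thursday, Friday, Saturday, Sunday — 2 of them qualify.
Total: 155 + 2 = 157.
Holidays: 1967-04-21 (Fri); 1967-04-24 (Mon); 1967-05-14 (Sun); 1967-08-14 (Mon); 1967-08-22 (Tue); 1967-08-27 (Sun); 1967-08-28 (Mon); 1967-09-23 (Sat).
5 of the 8 holidays fall on weekdays; the rest are weekends and were already excluded.
Business days: 157 − 5 = 152.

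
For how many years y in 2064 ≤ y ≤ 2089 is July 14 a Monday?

Day of week of July 14 in each year:
2064: Mon ✓, 2065: Tue, 2066: Wed, 2067: Thu, 2068: Sat, 2069: Sun, 2070: Mon ✓, 2071: Tue, 2072: Thu, 2073: Fri, 2074: Sat, 2075: Sun, 2076: Tue, 2077: Wed, 2078: Thu, 2079: Fri, 2080: Sun, 2081: Mon ✓, 2082: Tue, 2083: Wed, 2084: Fri, 2085: Sat, 2086: Sun, 2087: Mon ✓, 2088: Wed, 2089: Thu
Mondays: 2064, 2070, 2081, 2087.

4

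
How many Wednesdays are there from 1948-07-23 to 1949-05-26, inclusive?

44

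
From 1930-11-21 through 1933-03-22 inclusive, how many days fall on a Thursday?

121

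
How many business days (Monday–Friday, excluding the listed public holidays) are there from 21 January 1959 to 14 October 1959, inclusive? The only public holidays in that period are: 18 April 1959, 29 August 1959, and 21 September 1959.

21 January 1959 is a Wednesday.
From 21 January 1959 to 14 October 1959 is 267 days inclusive.
267 = 7 × 38 + 1, so there are 38 full weeks plus 1 extra day.
Each full week contributes 5 weekdays (Mon–Fri): 38 × 5 = 190.
The 1 extra day is Wednesday — 1 of them qualifies.
Total: 190 + 1 = 191.
Holidays: 18 April 1959 (Sat); 29 August 1959 (Sat); 21 September 1959 (Mon).
1 of the 3 holidays fall on weekdays; the rest are weekends and were already excluded.
Business days: 191 − 1 = 190.

190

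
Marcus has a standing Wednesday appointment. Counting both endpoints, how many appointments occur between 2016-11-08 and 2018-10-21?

2016-11-08 is a Tuesday.
From 2016-11-08 to 2018-10-21 is 713 days inclusive.
713 = 7 × 101 + 6, so there are 101 full weeks plus 6 extra days.
Each full week contributes one Wednesday: 101 so far.
The 6 extra days are Tuesday, Wednesday, Thursday, Friday, Saturday, Sunday — 1 of them qualifies.
Total: 101 + 1 = 102.

102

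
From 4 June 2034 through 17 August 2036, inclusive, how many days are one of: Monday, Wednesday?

230

4 June 2034 is a Sunday.
That's 806 days from start to end, counting both.
806 = 7 × 115 + 1, so there are 115 full weeks plus 1 extra day.
Each full week contributes 2 days from the set (Mon, Wed): 115 × 2 = 230.
The 1 extra day is Sun — none qualify.
Total: 230 + 0 = 230.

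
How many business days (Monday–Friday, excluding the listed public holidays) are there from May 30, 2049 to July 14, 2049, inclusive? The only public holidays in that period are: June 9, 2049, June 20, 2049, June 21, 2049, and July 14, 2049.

30 business days

May 30, 2049 is a Sunday.
From May 30, 2049 to July 14, 2049 is 46 days inclusive.
46 = 7 × 6 + 4, so there are 6 full weeks plus 4 extra days.
Each full week contributes 5 weekdays (Mon–Fri): 6 × 5 = 30.
The 4 extra days are Sunday, Monday, Tuesday, Wednesday — 3 of them qualify.
Total: 30 + 3 = 33.
Holidays: June 9, 2049 (Wed); June 20, 2049 (Sun); June 21, 2049 (Mon); July 14, 2049 (Wed).
3 of the 4 holidays fall on weekdays; the rest are weekends and were already excluded.
Business days: 33 − 3 = 30.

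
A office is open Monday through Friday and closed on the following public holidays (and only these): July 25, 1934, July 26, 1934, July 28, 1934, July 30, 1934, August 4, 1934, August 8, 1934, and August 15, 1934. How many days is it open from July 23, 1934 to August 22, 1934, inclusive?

July 23, 1934 is a Monday.
That's 31 days from start to end, counting both.
31 = 7 × 4 + 3, so there are 4 full weeks plus 3 extra days.
Each full week contributes 5 weekdays (Mon–Fri): 4 × 5 = 20.
The 3 extra days are Monday, Tuesday, Wednesday — 3 of them qualify.
Total: 20 + 3 = 23.
Holidays: July 25, 1934 (Wed); July 26, 1934 (Thu); July 28, 1934 (Sat); July 30, 1934 (Mon); August 4, 1934 (Sat); August 8, 1934 (Wed); August 15, 1934 (Wed).
5 of the 7 holidays fall on weekdays; the rest are weekends and were already excluded.
Business days: 23 − 5 = 18.

18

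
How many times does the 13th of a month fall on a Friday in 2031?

The 13th falls on a Friday when the month's 13th has weekday Fri.
Jan 13 is Mon; Feb 13 is Thu; Mar 13 is Thu; Apr 13 is Sun; May 13 is Tue; Jun 13 is Fri ✓; Jul 13 is Sun; Aug 13 is Wed; Sep 13 is Sat; Oct 13 is Mon; Nov 13 is Thu; Dec 13 is Sat.
Friday the 13ths: Jun.

1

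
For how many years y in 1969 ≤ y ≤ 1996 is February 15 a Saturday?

4

Day of week of February 15 in each year:
1969: Sat ✓, 1970: Sun, 1971: Mon, 1972: Tue, 1973: Thu, 1974: Fri, 1975: Sat ✓, 1976: Sun, 1977: Tue, 1978: Wed, 1979: Thu, 1980: Fri, 1981: Sun, 1982: Mon, 1983: Tue, 1984: Wed, 1985: Fri, 1986: Sat ✓, 1987: Sun, 1988: Mon, 1989: Wed, 1990: Thu, 1991: Fri, 1992: Sat ✓, 1993: Mon, 1994: Tue, 1995: Wed, 1996: Thu
Saturdays: 1969, 1975, 1986, 1992.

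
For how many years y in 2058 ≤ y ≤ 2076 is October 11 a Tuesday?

3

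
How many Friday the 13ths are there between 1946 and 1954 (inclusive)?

15

Friday-the-13ths by year:
1946: Sep, Dec
1947: Jun
1948: Feb, Aug
1949: May
1950: Jan, Oct
1951: Apr, Jul
1952: Jun
1953: Feb, Mar, Nov
1954: Aug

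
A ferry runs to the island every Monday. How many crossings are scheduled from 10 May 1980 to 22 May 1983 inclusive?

10 May 1980 is a Saturday.
The range spans 1108 days (inclusive of both endpoints).
1108 = 7 × 158 + 2, so there are 158 full weeks plus 2 extra days.
Each full week contributes one Monday: 158 so far.
The 2 extra days are Saturday, Sunday — none qualify.
Total: 158 + 0 = 158.

158 Mondays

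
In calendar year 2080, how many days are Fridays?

Jan 1, 2080 is a Monday.
The range spans 366 days (inclusive of both endpoints).
366 = 7 × 52 + 2, so there are 52 full weeks plus 2 extra days.
Each full week contributes one Friday: 52 so far.
The 2 extra days are Mon, Tue — none qualify.
Total: 52 + 0 = 52.

52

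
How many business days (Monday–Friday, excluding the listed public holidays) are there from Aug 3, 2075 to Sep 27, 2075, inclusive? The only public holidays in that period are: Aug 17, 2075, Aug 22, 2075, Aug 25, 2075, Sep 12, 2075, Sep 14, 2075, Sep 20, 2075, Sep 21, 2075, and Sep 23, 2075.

36

Aug 3, 2075 is a Saturday.
That's 56 days from start to end, counting both.
56 = 7 × 8, so the span is exactly 8 full weeks.
Each full week contributes 5 weekdays (Mon–Fri): 8 × 5 = 40.
Total: 40.
Holidays: Aug 17, 2075 (Sat); Aug 22, 2075 (Thu); Aug 25, 2075 (Sun); Sep 12, 2075 (Thu); Sep 14, 2075 (Sat); Sep 20, 2075 (Fri); Sep 21, 2075 (Sat); Sep 23, 2075 (Mon).
4 of the 8 holidays fall on weekdays; the rest are weekends and were already excluded.
Business days: 40 − 4 = 36.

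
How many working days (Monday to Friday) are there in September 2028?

1 September 2028 is a Friday.
The range spans 30 days (inclusive of both endpoints).
30 = 7 × 4 + 2, so there are 4 full weeks plus 2 extra days.
Each full week contributes 5 weekdays (Mon–Fri): 4 × 5 = 20.
The 2 extra days are Friday, Saturday — 1 of them qualifies.
Total: 20 + 1 = 21.

21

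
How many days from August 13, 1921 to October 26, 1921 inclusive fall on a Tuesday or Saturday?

August 13, 1921 is a Saturday.
The range spans 75 days (inclusive of both endpoints).
75 = 7 × 10 + 5, so there are 10 full weeks plus 5 extra days.
Each full week contributes 2 days from the set (Tue, Sat): 10 × 2 = 20.
The 5 extra days are Sat, Sun, Mon, Tue, Wed — 2 of them qualify.
Total: 20 + 2 = 22.

22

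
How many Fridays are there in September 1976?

4

Sep 1, 1976 is a Wednesday.
From Sep 1, 1976 to Sep 30, 1976 is 30 days inclusive.
30 = 7 × 4 + 2, so there are 4 full weeks plus 2 extra days.
Each full week contributes one Friday: 4 so far.
The 2 extra days are Wed, Thu — none qualify.
Total: 4 + 0 = 4.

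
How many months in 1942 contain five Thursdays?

A month has five Thursdays exactly when Thursday falls within its first (length − 28) days.
Jan: 31 days, starts Thu → 5 of Thu, Fri, Sat ✓
Feb: 28 days, starts Sun → 5 of (none)
Mar: 31 days, starts Sun → 5 of Sun, Mon, Tue
Apr: 30 days, starts Wed → 5 of Wed, Thu ✓
May: 31 days, starts Fri → 5 of Fri, Sat, Sun
Jun: 30 days, starts Mon → 5 of Mon, Tue
Jul: 31 days, starts Wed → 5 of Wed, Thu, Fri ✓
Aug: 31 days, starts Sat → 5 of Sat, Sun, Mon
Sep: 30 days, starts Tue → 5 of Tue, Wed
Oct: 31 days, starts Thu → 5 of Thu, Fri, Sat ✓
Nov: 30 days, starts Sun → 5 of Sun, Mon
Dec: 31 days, starts Tue → 5 of Tue, Wed, Thu ✓
Months with five Thursdays: Jan, Apr, Jul, Oct, Dec.

5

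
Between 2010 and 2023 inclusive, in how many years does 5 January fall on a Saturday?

Day of week of January 5 in each year:
2010: Tue, 2011: Wed, 2012: Thu, 2013: Sat ✓, 2014: Sun, 2015: Mon, 2016: Tue, 2017: Thu, 2018: Fri, 2019: Sat ✓, 2020: Sun, 2021: Tue, 2022: Wed, 2023: Thu
Saturdays: 2013, 2019.

2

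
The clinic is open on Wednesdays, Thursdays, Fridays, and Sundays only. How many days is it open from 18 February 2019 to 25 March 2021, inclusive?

438

18 February 2019 is a Monday.
From 18 February 2019 to 25 March 2021 is 767 days inclusive.
767 = 7 × 109 + 4, so there are 109 full weeks plus 4 extra days.
Each full week contributes 4 days from the set (Wed, Thu, Fri, Sun): 109 × 4 = 436.
The 4 extra days are Monday, Tuesday, Wednesday, Thursday — 2 of them qualify.
Total: 436 + 2 = 438.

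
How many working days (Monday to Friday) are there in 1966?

260

1966-01-01 is a Saturday.
From 1966-01-01 to 1966-12-31 is 365 days inclusive.
365 = 7 × 52 + 1, so there are 52 full weeks plus 1 extra day.
Each full week contributes 5 weekdays (Mon–Fri): 52 × 5 = 260.
The 1 extra day is Saturday — none qualify.
Total: 260 + 0 = 260.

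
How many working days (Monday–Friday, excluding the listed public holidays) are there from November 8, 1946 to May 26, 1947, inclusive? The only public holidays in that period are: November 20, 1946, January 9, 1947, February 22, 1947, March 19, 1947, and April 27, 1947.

139 working days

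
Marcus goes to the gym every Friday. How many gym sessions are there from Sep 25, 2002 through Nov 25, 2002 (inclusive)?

Sep 25, 2002 is a Wednesday.
From Sep 25, 2002 to Nov 25, 2002 is 62 days inclusive.
62 = 7 × 8 + 6, so there are 8 full weeks plus 6 extra days.
Each full week contributes one Friday: 8 so far.
The 6 extra days are Wed, Thu, Fri, Sat, Sun, Mon — 1 of them qualifies.
Total: 8 + 1 = 9.

9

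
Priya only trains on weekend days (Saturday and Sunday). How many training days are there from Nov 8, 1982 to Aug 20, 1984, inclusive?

Nov 8, 1982 is a Monday.
From Nov 8, 1982 to Aug 20, 1984 is 652 days inclusive.
652 = 7 × 93 + 1, so there are 93 full weeks plus 1 extra day.
Each full week contributes 2 weekend days (Sat, Sun): 93 × 2 = 186.
The 1 extra day is Mon — none qualify.
Total: 186 + 0 = 186.

186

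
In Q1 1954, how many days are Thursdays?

1954-01-01 is a Friday.
The range spans 90 days (inclusive of both endpoints).
90 = 7 × 12 + 6, so there are 12 full weeks plus 6 extra days.
Each full week contributes one Thursday: 12 so far.
The 6 extra days are Friday, Saturday, Sunday, Monday, Tuesday, Wednesday — none qualify.
Total: 12 + 0 = 12.

12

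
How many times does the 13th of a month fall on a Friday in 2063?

2

The 13th falls on a Friday when the month's 13th has weekday Fri.
Jan 13 is Sat; Feb 13 is Tue; Mar 13 is Tue; Apr 13 is Fri ✓; May 13 is Sun; Jun 13 is Wed; Jul 13 is Fri ✓; Aug 13 is Mon; Sep 13 is Thu; Oct 13 is Sat; Nov 13 is Tue; Dec 13 is Thu.
Friday the 13ths: Apr, Jul.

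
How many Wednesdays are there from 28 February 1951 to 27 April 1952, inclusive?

61 Wednesdays

28 February 1951 is a Wednesday.
From 28 February 1951 to 27 April 1952 is 425 days inclusive.
425 = 7 × 60 + 5, so there are 60 full weeks plus 5 extra days.
Each full week contributes one Wednesday: 60 so far.
The 5 extra days are Wed, Thu, Fri, Sat, Sun — 1 of them qualifies.
Total: 60 + 1 = 61.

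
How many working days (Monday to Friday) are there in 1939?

January 1, 1939 is a Sunday.
From January 1, 1939 to December 31, 1939 is 365 days inclusive.
365 = 7 × 52 + 1, so there are 52 full weeks plus 1 extra day.
Each full week contributes 5 weekdays (Mon–Fri): 52 × 5 = 260.
The 1 extra day is Sun — none qualify.
Total: 260 + 0 = 260.

260 weekdays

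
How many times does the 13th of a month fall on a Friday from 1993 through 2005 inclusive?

20

Friday-the-13ths by year:
1993: Aug
1994: May
1995: Jan, Oct
1996: Sep, Dec
1997: Jun
1998: Feb, Mar, Nov
1999: Aug
2000: Oct
2001: Apr, Jul
2002: Sep, Dec
2003: Jun
2004: Feb, Aug
2005: May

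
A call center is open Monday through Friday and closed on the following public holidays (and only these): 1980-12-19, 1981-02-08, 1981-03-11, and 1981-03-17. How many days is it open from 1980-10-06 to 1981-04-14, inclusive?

1980-10-06 is a Monday.
That's 191 days from start to end, counting both.
191 = 7 × 27 + 2, so there are 27 full weeks plus 2 extra days.
Each full week contributes 5 weekdays (Mon–Fri): 27 × 5 = 135.
The 2 extra days are Monday, Tuesday — 2 of them qualify.
Total: 135 + 2 = 137.
Holidays: 1980-12-19 (Fri); 1981-02-08 (Sun); 1981-03-11 (Wed); 1981-03-17 (Tue).
3 of the 4 holidays fall on weekdays; the rest are weekends and were already excluded.
Business days: 137 − 3 = 134.

134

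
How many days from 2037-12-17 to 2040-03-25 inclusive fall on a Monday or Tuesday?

2037-12-17 is a Thursday.
The range spans 830 days (inclusive of both endpoints).
830 = 7 × 118 + 4, so there are 118 full weeks plus 4 extra days.
Each full week contributes 2 days from the set (Mon, Tue): 118 × 2 = 236.
The 4 extra days are Thu, Fri, Sat, Sun — none qualify.
Total: 236 + 0 = 236.

236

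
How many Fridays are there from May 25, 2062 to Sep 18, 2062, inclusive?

17

May 25, 2062 is a Thursday.
From May 25, 2062 to Sep 18, 2062 is 117 days inclusive.
117 = 7 × 16 + 5, so there are 16 full weeks plus 5 extra days.
Each full week contributes one Friday: 16 so far.
The 5 extra days are Thu, Fri, Sat, Sun, Mon — 1 of them qualifies.
Total: 16 + 1 = 17.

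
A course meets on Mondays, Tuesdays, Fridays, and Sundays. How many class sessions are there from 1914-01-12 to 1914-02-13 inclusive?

1914-01-12 is a Monday.
From 1914-01-12 to 1914-02-13 is 33 days inclusive.
33 = 7 × 4 + 5, so there are 4 full weeks plus 5 extra days.
Each full week contributes 4 days from the set (Mon, Tue, Fri, Sun): 4 × 4 = 16.
The 5 extra days are Monday, Tuesday, Wednesday, Thursday, Friday — 3 of them qualify.
Total: 16 + 3 = 19.

19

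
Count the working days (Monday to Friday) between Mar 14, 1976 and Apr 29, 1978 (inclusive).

555

Mar 14, 1976 is a Sunday.
The range spans 777 days (inclusive of both endpoints).
777 = 7 × 111, so the span is exactly 111 full weeks.
Each full week contributes 5 weekdays (Mon–Fri): 111 × 5 = 555.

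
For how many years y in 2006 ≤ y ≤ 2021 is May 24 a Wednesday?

2

Day of week of May 24 in each year:
2006: Wed ✓, 2007: Thu, 2008: Sat, 2009: Sun, 2010: Mon, 2011: Tue, 2012: Thu, 2013: Fri, 2014: Sat, 2015: Sun, 2016: Tue, 2017: Wed ✓, 2018: Thu, 2019: Fri, 2020: Sun, 2021: Mon
Wednesdays: 2006, 2017.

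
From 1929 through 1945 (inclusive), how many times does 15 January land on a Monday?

Day of week of January 15 in each year:
1929: Tue, 1930: Wed, 1931: Thu, 1932: Fri, 1933: Sun, 1934: Mon ✓, 1935: Tue, 1936: Wed, 1937: Fri, 1938: Sat, 1939: Sun, 1940: Mon ✓, 1941: Wed, 1942: Thu, 1943: Fri, 1944: Sat, 1945: Mon ✓
Mondays: 1934, 1940, 1945.

3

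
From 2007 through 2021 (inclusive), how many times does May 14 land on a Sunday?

1

Day of week of May 14 in each year:
2007: Mon, 2008: Wed, 2009: Thu, 2010: Fri, 2011: Sat, 2012: Mon, 2013: Tue, 2014: Wed, 2015: Thu, 2016: Sat, 2017: Sun ✓, 2018: Mon, 2019: Tue, 2020: Thu, 2021: Fri
Sundays: 2017.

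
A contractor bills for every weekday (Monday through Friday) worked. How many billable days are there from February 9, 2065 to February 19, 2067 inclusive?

530

February 9, 2065 is a Monday.
That's 741 days from start to end, counting both.
741 = 7 × 105 + 6, so there are 105 full weeks plus 6 extra days.
Each full week contributes 5 weekdays (Mon–Fri): 105 × 5 = 525.
The 6 extra days are Mon, Tue, Wed, Thu, Fri, Sat — 5 of them qualify.
Total: 525 + 5 = 530.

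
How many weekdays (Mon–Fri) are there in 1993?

261

January 1, 1993 is a Friday.
The range spans 365 days (inclusive of both endpoints).
365 = 7 × 52 + 1, so there are 52 full weeks plus 1 extra day.
Each full week contributes 5 weekdays (Mon–Fri): 52 × 5 = 260.
The 1 extra day is Fri — 1 of them qualifies.
Total: 260 + 1 = 261.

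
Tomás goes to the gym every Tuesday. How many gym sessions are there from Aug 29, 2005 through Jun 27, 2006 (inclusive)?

44

Aug 29, 2005 is a Monday.
From Aug 29, 2005 to Jun 27, 2006 is 303 days inclusive.
303 = 7 × 43 + 2, so there are 43 full weeks plus 2 extra days.
Each full week contributes one Tuesday: 43 so far.
The 2 extra days are Mon, Tue — 1 of them qualifies.
Total: 43 + 1 = 44.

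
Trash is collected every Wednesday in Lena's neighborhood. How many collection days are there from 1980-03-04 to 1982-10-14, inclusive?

137

1980-03-04 is a Tuesday.
The range spans 955 days (inclusive of both endpoints).
955 = 7 × 136 + 3, so there are 136 full weeks plus 3 extra days.
Each full week contributes one Wednesday: 136 so far.
The 3 extra days are Tuesday, Wednesday, Thursday — 1 of them qualifies.
Total: 136 + 1 = 137.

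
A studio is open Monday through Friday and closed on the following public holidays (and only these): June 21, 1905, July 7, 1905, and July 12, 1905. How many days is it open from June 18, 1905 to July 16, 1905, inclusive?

17

June 18, 1905 is a Sunday.
The range spans 29 days (inclusive of both endpoints).
29 = 7 × 4 + 1, so there are 4 full weeks plus 1 extra day.
Each full week contributes 5 weekdays (Mon–Fri): 4 × 5 = 20.
The 1 extra day is Sun — none qualify.
Total: 20 + 0 = 20.
Holidays: June 21, 1905 (Wed); July 7, 1905 (Fri); July 12, 1905 (Wed).
All 3 holidays fall on weekdays, so subtract 3.
Business days: 20 − 3 = 17.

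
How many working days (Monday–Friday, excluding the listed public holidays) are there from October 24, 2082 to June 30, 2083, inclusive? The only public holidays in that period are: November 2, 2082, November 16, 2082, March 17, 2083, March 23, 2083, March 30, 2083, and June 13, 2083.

173

October 24, 2082 is a Saturday.
That's 250 days from start to end, counting both.
250 = 7 × 35 + 5, so there are 35 full weeks plus 5 extra days.
Each full week contributes 5 weekdays (Mon–Fri): 35 × 5 = 175.
The 5 extra days are Saturday, Sunday, Monday, Tuesday, Wednesday — 3 of them qualify.
Total: 175 + 3 = 178.
Holidays: November 2, 2082 (Mon); November 16, 2082 (Mon); March 17, 2083 (Wed); March 23, 2083 (Tue); March 30, 2083 (Tue); June 13, 2083 (Sun).
5 of the 6 holidays fall on weekdays; the rest are weekends and were already excluded.
Business days: 178 − 5 = 173.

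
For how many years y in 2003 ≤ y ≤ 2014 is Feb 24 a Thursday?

Day of week of February 24 in each year:
2003: Mon, 2004: Tue, 2005: Thu ✓, 2006: Fri, 2007: Sat, 2008: Sun, 2009: Tue, 2010: Wed, 2011: Thu ✓, 2012: Fri, 2013: Sun, 2014: Mon
Thursdays: 2005, 2011.

2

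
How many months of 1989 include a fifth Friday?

A month has five Fridays exactly when Friday falls within its first (length − 28) days.
Jan: 31 days, starts Sun → 5 of Sun, Mon, Tue
Feb: 28 days, starts Wed → 5 of (none)
Mar: 31 days, starts Wed → 5 of Wed, Thu, Fri ✓
Apr: 30 days, starts Sat → 5 of Sat, Sun
May: 31 days, starts Mon → 5 of Mon, Tue, Wed
Jun: 30 days, starts Thu → 5 of Thu, Fri ✓
Jul: 31 days, starts Sat → 5 of Sat, Sun, Mon
Aug: 31 days, starts Tue → 5 of Tue, Wed, Thu
Sep: 30 days, starts Fri → 5 of Fri, Sat ✓
Oct: 31 days, starts Sun → 5 of Sun, Mon, Tue
Nov: 30 days, starts Wed → 5 of Wed, Thu
Dec: 31 days, starts Fri → 5 of Fri, Sat, Sun ✓
Months with five Fridays: Mar, Jun, Sep, Dec.

4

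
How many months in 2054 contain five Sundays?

A month has five Sundays exactly when Sunday falls within its first (length − 28) days.
Jan: 31 days, starts Thu → 5 of Thu, Fri, Sat
Feb: 28 days, starts Sun → 5 of (none)
Mar: 31 days, starts Sun → 5 of Sun, Mon, Tue ✓
Apr: 30 days, starts Wed → 5 of Wed, Thu
May: 31 days, starts Fri → 5 of Fri, Sat, Sun ✓
Jun: 30 days, starts Mon → 5 of Mon, Tue
Jul: 31 days, starts Wed → 5 of Wed, Thu, Fri
Aug: 31 days, starts Sat → 5 of Sat, Sun, Mon ✓
Sep: 30 days, starts Tue → 5 of Tue, Wed
Oct: 31 days, starts Thu → 5 of Thu, Fri, Sat
Nov: 30 days, starts Sun → 5 of Sun, Mon ✓
Dec: 31 days, starts Tue → 5 of Tue, Wed, Thu
Months with five Sundays: Mar, May, Aug, Nov.

4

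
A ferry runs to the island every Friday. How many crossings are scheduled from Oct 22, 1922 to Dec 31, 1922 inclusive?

10

Oct 22, 1922 is a Sunday.
That's 71 days from start to end, counting both.
71 = 7 × 10 + 1, so there are 10 full weeks plus 1 extra day.
Each full week contributes one Friday: 10 so far.
The 1 extra day is Sunday — none qualify.
Total: 10 + 0 = 10.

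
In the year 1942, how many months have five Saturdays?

A month has five Saturdays exactly when Saturday falls within its first (length − 28) days.
Jan: 31 days, starts Thu → 5 of Thu, Fri, Sat ✓
Feb: 28 days, starts Sun → 5 of (none)
Mar: 31 days, starts Sun → 5 of Sun, Mon, Tue
Apr: 30 days, starts Wed → 5 of Wed, Thu
May: 31 days, starts Fri → 5 of Fri, Sat, Sun ✓
Jun: 30 days, starts Mon → 5 of Mon, Tue
Jul: 31 days, starts Wed → 5 of Wed, Thu, Fri
Aug: 31 days, starts Sat → 5 of Sat, Sun, Mon ✓
Sep: 30 days, starts Tue → 5 of Tue, Wed
Oct: 31 days, starts Thu → 5 of Thu, Fri, Sat ✓
Nov: 30 days, starts Sun → 5 of Sun, Mon
Dec: 31 days, starts Tue → 5 of Tue, Wed, Thu
Months with five Saturdays: Jan, May, Aug, Oct.

4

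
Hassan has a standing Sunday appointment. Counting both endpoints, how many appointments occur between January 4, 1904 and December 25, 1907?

January 4, 1904 is a Monday.
The range spans 1452 days (inclusive of both endpoints).
1452 = 7 × 207 + 3, so there are 207 full weeks plus 3 extra days.
Each full week contributes one Sunday: 207 so far.
The 3 extra days are Monday, Tuesday, Wednesday — none qualify.
Total: 207 + 0 = 207.

207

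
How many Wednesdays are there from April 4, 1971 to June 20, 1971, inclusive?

11 Wednesdays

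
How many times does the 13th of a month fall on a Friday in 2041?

2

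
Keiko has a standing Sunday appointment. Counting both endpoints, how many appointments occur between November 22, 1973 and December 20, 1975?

108 Sundays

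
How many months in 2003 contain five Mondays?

4

A month has five Mondays exactly when Monday falls within its first (length − 28) days.
Jan: 31 days, starts Wed → 5 of Wed, Thu, Fri
Feb: 28 days, starts Sat → 5 of (none)
Mar: 31 days, starts Sat → 5 of Sat, Sun, Mon ✓
Apr: 30 days, starts Tue → 5 of Tue, Wed
May: 31 days, starts Thu → 5 of Thu, Fri, Sat
Jun: 30 days, starts Sun → 5 of Sun, Mon ✓
Jul: 31 days, starts Tue → 5 of Tue, Wed, Thu
Aug: 31 days, starts Fri → 5 of Fri, Sat, Sun
Sep: 30 days, starts Mon → 5 of Mon, Tue ✓
Oct: 31 days, starts Wed → 5 of Wed, Thu, Fri
Nov: 30 days, starts Sat → 5 of Sat, Sun
Dec: 31 days, starts Mon → 5 of Mon, Tue, Wed ✓
Months with five Mondays: Mar, Jun, Sep, Dec.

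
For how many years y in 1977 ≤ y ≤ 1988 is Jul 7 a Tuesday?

2

Day of week of July 7 in each year:
1977: Thu, 1978: Fri, 1979: Sat, 1980: Mon, 1981: Tue ✓, 1982: Wed, 1983: Thu, 1984: Sat, 1985: Sun, 1986: Mon, 1987: Tue ✓, 1988: Thu
Tuesdays: 1981, 1987.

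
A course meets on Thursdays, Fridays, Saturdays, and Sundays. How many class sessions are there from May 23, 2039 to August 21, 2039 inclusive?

52

May 23, 2039 is a Monday.
From May 23, 2039 to August 21, 2039 is 91 days inclusive.
91 = 7 × 13, so the span is exactly 13 full weeks.
Each full week contributes 4 days from the set (Thu, Fri, Sat, Sun): 13 × 4 = 52.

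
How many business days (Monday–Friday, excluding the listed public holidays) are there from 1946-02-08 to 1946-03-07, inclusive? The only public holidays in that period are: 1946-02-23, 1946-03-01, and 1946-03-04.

18

1946-02-08 is a Friday.
That's 28 days from start to end, counting both.
28 = 7 × 4, so the span is exactly 4 full weeks.
Each full week contributes 5 weekdays (Mon–Fri): 4 × 5 = 20.
Total: 20.
Holidays: 1946-02-23 (Sat); 1946-03-01 (Fri); 1946-03-04 (Mon).
2 of the 3 holidays fall on weekdays; the rest are weekends and were already excluded.
Business days: 20 − 2 = 18.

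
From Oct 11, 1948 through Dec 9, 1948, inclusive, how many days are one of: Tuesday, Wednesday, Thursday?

27

Oct 11, 1948 is a Monday.
From Oct 11, 1948 to Dec 9, 1948 is 60 days inclusive.
60 = 7 × 8 + 4, so there are 8 full weeks plus 4 extra days.
Each full week contributes 3 days from the set (Tue, Wed, Thu): 8 × 3 = 24.
The 4 extra days are Monday, Tuesday, Wednesday, Thursday — 3 of them qualify.
Total: 24 + 3 = 27.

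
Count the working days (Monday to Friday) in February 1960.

21 weekdays

February 1, 1960 is a Monday.
From February 1, 1960 to February 29, 1960 is 29 days inclusive.
29 = 7 × 4 + 1, so there are 4 full weeks plus 1 extra day.
Each full week contributes 5 weekdays (Mon–Fri): 4 × 5 = 20.
The 1 extra day is Monday — 1 of them qualifies.
Total: 20 + 1 = 21.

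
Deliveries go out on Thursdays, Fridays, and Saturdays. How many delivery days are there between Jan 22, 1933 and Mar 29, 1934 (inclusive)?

184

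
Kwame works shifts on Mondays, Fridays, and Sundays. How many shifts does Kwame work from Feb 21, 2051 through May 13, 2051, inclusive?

34

Feb 21, 2051 is a Tuesday.
The range spans 82 days (inclusive of both endpoints).
82 = 7 × 11 + 5, so there are 11 full weeks plus 5 extra days.
Each full week contributes 3 days from the set (Mon, Fri, Sun): 11 × 3 = 33.
The 5 extra days are Tue, Wed, Thu, Fri, Sat — 1 of them qualifies.
Total: 33 + 1 = 34.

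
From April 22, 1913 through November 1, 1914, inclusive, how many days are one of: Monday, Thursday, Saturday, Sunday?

319

April 22, 1913 is a Tuesday.
From April 22, 1913 to November 1, 1914 is 559 days inclusive.
559 = 7 × 79 + 6, so there are 79 full weeks plus 6 extra days.
Each full week contributes 4 days from the set (Mon, Thu, Sat, Sun): 79 × 4 = 316.
The 6 extra days are Tuesday, Wednesday, Thursday, Friday, Saturday, Sunday — 3 of them qualify.
Total: 316 + 3 = 319.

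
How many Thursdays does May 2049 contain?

4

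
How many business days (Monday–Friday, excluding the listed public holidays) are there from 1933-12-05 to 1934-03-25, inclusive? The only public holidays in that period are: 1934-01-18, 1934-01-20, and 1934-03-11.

78

1933-12-05 is a Tuesday.
That's 111 days from start to end, counting both.
111 = 7 × 15 + 6, so there are 15 full weeks plus 6 extra days.
Each full week contributes 5 weekdays (Mon–Fri): 15 × 5 = 75.
The 6 extra days are Tue, Wed, Thu, Fri, Sat, Sun — 4 of them qualify.
Total: 75 + 4 = 79.
Holidays: 1934-01-18 (Thu); 1934-01-20 (Sat); 1934-03-11 (Sun).
1 of the 3 holidays fall on weekdays; the rest are weekends and were already excluded.
Business days: 79 − 1 = 78.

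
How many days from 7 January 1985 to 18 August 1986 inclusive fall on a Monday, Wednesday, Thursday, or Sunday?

337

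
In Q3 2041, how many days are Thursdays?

Jul 1, 2041 is a Monday.
That's 92 days from start to end, counting both.
92 = 7 × 13 + 1, so there are 13 full weeks plus 1 extra day.
Each full week contributes one Thursday: 13 so far.
The 1 extra day is Mon — none qualify.
Total: 13 + 0 = 13.

13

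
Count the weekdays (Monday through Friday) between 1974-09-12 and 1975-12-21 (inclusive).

332

1974-09-12 is a Thursday.
From 1974-09-12 to 1975-12-21 is 466 days inclusive.
466 = 7 × 66 + 4, so there are 66 full weeks plus 4 extra days.
Each full week contributes 5 weekdays (Mon–Fri): 66 × 5 = 330.
The 4 extra days are Thursday, Friday, Saturday, Sunday — 2 of them qualify.
Total: 330 + 2 = 332.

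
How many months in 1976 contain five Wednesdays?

4

A month has five Wednesdays exactly when Wednesday falls within its first (length − 28) days.
Jan: 31 days, starts Thu → 5 of Thu, Fri, Sat
Feb: 29 days, starts Sun → 5 of Sun
Mar: 31 days, starts Mon → 5 of Mon, Tue, Wed ✓
Apr: 30 days, starts Thu → 5 of Thu, Fri
May: 31 days, starts Sat → 5 of Sat, Sun, Mon
Jun: 30 days, starts Tue → 5 of Tue, Wed ✓
Jul: 31 days, starts Thu → 5 of Thu, Fri, Sat
Aug: 31 days, starts Sun → 5 of Sun, Mon, Tue
Sep: 30 days, starts Wed → 5 of Wed, Thu ✓
Oct: 31 days, starts Fri → 5 of Fri, Sat, Sun
Nov: 30 days, starts Mon → 5 of Mon, Tue
Dec: 31 days, starts Wed → 5 of Wed, Thu, Fri ✓
Months with five Wednesdays: Mar, Jun, Sep, Dec.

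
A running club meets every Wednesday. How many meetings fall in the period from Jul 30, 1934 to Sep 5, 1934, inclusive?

Jul 30, 1934 is a Monday.
From Jul 30, 1934 to Sep 5, 1934 is 38 days inclusive.
38 = 7 × 5 + 3, so there are 5 full weeks plus 3 extra days.
Each full week contributes one Wednesday: 5 so far.
The 3 extra days are Monday, Tuesday, Wednesday — 1 of them qualifies.
Total: 5 + 1 = 6.

6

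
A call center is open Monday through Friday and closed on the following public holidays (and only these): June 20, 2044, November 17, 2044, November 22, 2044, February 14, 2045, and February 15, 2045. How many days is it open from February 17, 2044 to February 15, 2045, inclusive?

February 17, 2044 is a Wednesday.
From February 17, 2044 to February 15, 2045 is 365 days inclusive.
365 = 7 × 52 + 1, so there are 52 full weeks plus 1 extra day.
Each full week contributes 5 weekdays (Mon–Fri): 52 × 5 = 260.
The 1 extra day is Wed — 1 of them qualifies.
Total: 260 + 1 = 261.
Holidays: June 20, 2044 (Mon); November 17, 2044 (Thu); November 22, 2044 (Tue); February 14, 2045 (Tue); February 15, 2045 (Wed).
All 5 holidays fall on weekdays, so subtract 5.
Business days: 261 − 5 = 256.

256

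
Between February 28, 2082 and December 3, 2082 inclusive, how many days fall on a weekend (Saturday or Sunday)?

80

February 28, 2082 is a Saturday.
The range spans 279 days (inclusive of both endpoints).
279 = 7 × 39 + 6, so there are 39 full weeks plus 6 extra days.
Each full week contributes 2 weekend days (Sat, Sun): 39 × 2 = 78.
The 6 extra days are Sat, Sun, Mon, Tue, Wed, Thu — 2 of them qualify.
Total: 78 + 2 = 80.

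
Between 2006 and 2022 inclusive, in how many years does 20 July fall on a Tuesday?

Day of week of July 20 in each year:
2006: Thu, 2007: Fri, 2008: Sun, 2009: Mon, 2010: Tue ✓, 2011: Wed, 2012: Fri, 2013: Sat, 2014: Sun, 2015: Mon, 2016: Wed, 2017: Thu, 2018: Fri, 2019: Sat, 2020: Mon, 2021: Tue ✓, 2022: Wed
Tuesdays: 2010, 2021.

2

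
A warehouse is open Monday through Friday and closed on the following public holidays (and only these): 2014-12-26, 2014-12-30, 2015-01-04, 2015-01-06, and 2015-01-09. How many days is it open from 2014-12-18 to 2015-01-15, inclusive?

17

2014-12-18 is a Thursday.
That's 29 days from start to end, counting both.
29 = 7 × 4 + 1, so there are 4 full weeks plus 1 extra day.
Each full week contributes 5 weekdays (Mon–Fri): 4 × 5 = 20.
The 1 extra day is Thu — 1 of them qualifies.
Total: 20 + 1 = 21.
Holidays: 2014-12-26 (Fri); 2014-12-30 (Tue); 2015-01-04 (Sun); 2015-01-06 (Tue); 2015-01-09 (Fri).
4 of the 5 holidays fall on weekdays; the rest are weekends and were already excluded.
Business days: 21 − 4 = 17.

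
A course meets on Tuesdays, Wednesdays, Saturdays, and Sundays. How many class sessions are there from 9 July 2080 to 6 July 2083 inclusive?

625

9 July 2080 is a Tuesday.
From 9 July 2080 to 6 July 2083 is 1093 days inclusive.
1093 = 7 × 156 + 1, so there are 156 full weeks plus 1 extra day.
Each full week contributes 4 days from the set (Tue, Wed, Sat, Sun): 156 × 4 = 624.
The 1 extra day is Tuesday — 1 of them qualifies.
Total: 624 + 1 = 625.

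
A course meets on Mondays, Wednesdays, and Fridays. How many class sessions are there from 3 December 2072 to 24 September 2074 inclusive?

283

3 December 2072 is a Saturday.
The range spans 661 days (inclusive of both endpoints).
661 = 7 × 94 + 3, so there are 94 full weeks plus 3 extra days.
Each full week contributes 3 days from the set (Mon, Wed, Fri): 94 × 3 = 282.
The 3 extra days are Saturday, Sunday, Monday — 1 of them qualifies.
Total: 282 + 1 = 283.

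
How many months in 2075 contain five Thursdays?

A month has five Thursdays exactly when Thursday falls within its first (length − 28) days.
Jan: 31 days, starts Tue → 5 of Tue, Wed, Thu ✓
Feb: 28 days, starts Fri → 5 of (none)
Mar: 31 days, starts Fri → 5 of Fri, Sat, Sun
Apr: 30 days, starts Mon → 5 of Mon, Tue
May: 31 days, starts Wed → 5 of Wed, Thu, Fri ✓
Jun: 30 days, starts Sat → 5 of Sat, Sun
Jul: 31 days, starts Mon → 5 of Mon, Tue, Wed
Aug: 31 days, starts Thu → 5 of Thu, Fri, Sat ✓
Sep: 30 days, starts Sun → 5 of Sun, Mon
Oct: 31 days, starts Tue → 5 of Tue, Wed, Thu ✓
Nov: 30 days, starts Fri → 5 of Fri, Sat
Dec: 31 days, starts Sun → 5 of Sun, Mon, Tue
Months with five Thursdays: Jan, May, Aug, Oct.

4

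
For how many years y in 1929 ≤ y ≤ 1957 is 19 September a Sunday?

4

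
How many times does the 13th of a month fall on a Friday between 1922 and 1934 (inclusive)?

Friday-the-13ths by year:
1922: Jan, Oct
1923: Apr, Jul
1924: Jun
1925: Feb, Mar, Nov
1926: Aug
1927: May
1928: Jan, Apr, Jul
1929: Sep, Dec
1930: Jun
1931: Feb, Mar, Nov
1932: May
1933: Jan, Oct
1934: Apr, Jul

24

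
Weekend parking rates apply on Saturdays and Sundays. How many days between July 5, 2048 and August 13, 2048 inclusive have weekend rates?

11

July 5, 2048 is a Sunday.
That's 40 days from start to end, counting both.
40 = 7 × 5 + 5, so there are 5 full weeks plus 5 extra days.
Each full week contributes 2 weekend days (Sat, Sun): 5 × 2 = 10.
The 5 extra days are Sunday, Monday, Tuesday, Wednesday, Thursday — 1 of them qualifies.
Total: 10 + 1 = 11.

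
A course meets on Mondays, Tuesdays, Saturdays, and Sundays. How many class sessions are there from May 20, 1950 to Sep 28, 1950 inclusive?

May 20, 1950 is a Saturday.
From May 20, 1950 to Sep 28, 1950 is 132 days inclusive.
132 = 7 × 18 + 6, so there are 18 full weeks plus 6 extra days.
Each full week contributes 4 days from the set (Mon, Tue, Sat, Sun): 18 × 4 = 72.
The 6 extra days are Sat, Sun, Mon, Tue, Wed, Thu — 4 of them qualify.
Total: 72 + 4 = 76.

76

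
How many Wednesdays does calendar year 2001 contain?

52

Jan 1, 2001 is a Monday.
That's 365 days from start to end, counting both.
365 = 7 × 52 + 1, so there are 52 full weeks plus 1 extra day.
Each full week contributes one Wednesday: 52 so far.
The 1 extra day is Mon — none qualify.
Total: 52 + 0 = 52.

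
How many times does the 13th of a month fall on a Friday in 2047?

The 13th falls on a Friday when the month's 13th has weekday Fri.
Jan 13 is Sun; Feb 13 is Wed; Mar 13 is Wed; Apr 13 is Sat; May 13 is Mon; Jun 13 is Thu; Jul 13 is Sat; Aug 13 is Tue; Sep 13 is Fri ✓; Oct 13 is Sun; Nov 13 is Wed; Dec 13 is Fri ✓.
Friday the 13ths: Sep, Dec.

2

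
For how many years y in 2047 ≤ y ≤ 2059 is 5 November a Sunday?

2

Day of week of November 5 in each year:
2047: Tue, 2048: Thu, 2049: Fri, 2050: Sat, 2051: Sun ✓, 2052: Tue, 2053: Wed, 2054: Thu, 2055: Fri, 2056: Sun ✓, 2057: Mon, 2058: Tue, 2059: Wed
Sundays: 2051, 2056.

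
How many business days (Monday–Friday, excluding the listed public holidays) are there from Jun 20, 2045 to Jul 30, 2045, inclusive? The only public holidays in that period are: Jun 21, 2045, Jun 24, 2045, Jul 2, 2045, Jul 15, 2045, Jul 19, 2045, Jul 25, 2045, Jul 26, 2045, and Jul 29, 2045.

25 business days

Jun 20, 2045 is a Tuesday.
That's 41 days from start to end, counting both.
41 = 7 × 5 + 6, so there are 5 full weeks plus 6 extra days.
Each full week contributes 5 weekdays (Mon–Fri): 5 × 5 = 25.
The 6 extra days are Tuesday, Wednesday, Thursday, Friday, Saturday, Sunday — 4 of them qualify.
Total: 25 + 4 = 29.
Holidays: Jun 21, 2045 (Wed); Jun 24, 2045 (Sat); Jul 2, 2045 (Sun); Jul 15, 2045 (Sat); Jul 19, 2045 (Wed); Jul 25, 2045 (Tue); Jul 26, 2045 (Wed); Jul 29, 2045 (Sat).
4 of the 8 holidays fall on weekdays; the rest are weekends and were already excluded.
Business days: 29 − 4 = 25.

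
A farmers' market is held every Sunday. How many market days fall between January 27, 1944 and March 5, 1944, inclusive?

January 27, 1944 is a Thursday.
The range spans 39 days (inclusive of both endpoints).
39 = 7 × 5 + 4, so there are 5 full weeks plus 4 extra days.
Each full week contributes one Sunday: 5 so far.
The 4 extra days are Thu, Fri, Sat, Sun — 1 of them qualifies.
Total: 5 + 1 = 6.

6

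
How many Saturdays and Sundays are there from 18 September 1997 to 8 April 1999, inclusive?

18 September 1997 is a Thursday.
From 18 September 1997 to 8 April 1999 is 568 days inclusive.
568 = 7 × 81 + 1, so there are 81 full weeks plus 1 extra day.
Each full week contributes 2 weekend days (Sat, Sun): 81 × 2 = 162.
The 1 extra day is Thursday — none qualify.
Total: 162 + 0 = 162.

162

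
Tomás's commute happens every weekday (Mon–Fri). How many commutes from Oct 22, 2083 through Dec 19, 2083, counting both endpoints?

Oct 22, 2083 is a Friday.
That's 59 days from start to end, counting both.
59 = 7 × 8 + 3, so there are 8 full weeks plus 3 extra days.
Each full week contributes 5 weekdays (Mon–Fri): 8 × 5 = 40.
The 3 extra days are Friday, Saturday, Sunday — 1 of them qualifies.
Total: 40 + 1 = 41.

41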